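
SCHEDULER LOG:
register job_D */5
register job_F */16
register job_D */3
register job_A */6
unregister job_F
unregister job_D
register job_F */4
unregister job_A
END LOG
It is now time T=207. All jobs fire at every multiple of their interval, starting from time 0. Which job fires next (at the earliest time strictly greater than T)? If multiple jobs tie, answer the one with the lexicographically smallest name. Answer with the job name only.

Answer: job_F

Derivation:
Op 1: register job_D */5 -> active={job_D:*/5}
Op 2: register job_F */16 -> active={job_D:*/5, job_F:*/16}
Op 3: register job_D */3 -> active={job_D:*/3, job_F:*/16}
Op 4: register job_A */6 -> active={job_A:*/6, job_D:*/3, job_F:*/16}
Op 5: unregister job_F -> active={job_A:*/6, job_D:*/3}
Op 6: unregister job_D -> active={job_A:*/6}
Op 7: register job_F */4 -> active={job_A:*/6, job_F:*/4}
Op 8: unregister job_A -> active={job_F:*/4}
  job_F: interval 4, next fire after T=207 is 208
Earliest = 208, winner (lex tiebreak) = job_F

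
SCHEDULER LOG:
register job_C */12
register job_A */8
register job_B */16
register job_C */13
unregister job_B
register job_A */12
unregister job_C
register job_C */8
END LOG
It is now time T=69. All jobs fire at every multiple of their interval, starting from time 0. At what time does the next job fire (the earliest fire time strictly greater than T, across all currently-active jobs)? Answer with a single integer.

Answer: 72

Derivation:
Op 1: register job_C */12 -> active={job_C:*/12}
Op 2: register job_A */8 -> active={job_A:*/8, job_C:*/12}
Op 3: register job_B */16 -> active={job_A:*/8, job_B:*/16, job_C:*/12}
Op 4: register job_C */13 -> active={job_A:*/8, job_B:*/16, job_C:*/13}
Op 5: unregister job_B -> active={job_A:*/8, job_C:*/13}
Op 6: register job_A */12 -> active={job_A:*/12, job_C:*/13}
Op 7: unregister job_C -> active={job_A:*/12}
Op 8: register job_C */8 -> active={job_A:*/12, job_C:*/8}
  job_A: interval 12, next fire after T=69 is 72
  job_C: interval 8, next fire after T=69 is 72
Earliest fire time = 72 (job job_A)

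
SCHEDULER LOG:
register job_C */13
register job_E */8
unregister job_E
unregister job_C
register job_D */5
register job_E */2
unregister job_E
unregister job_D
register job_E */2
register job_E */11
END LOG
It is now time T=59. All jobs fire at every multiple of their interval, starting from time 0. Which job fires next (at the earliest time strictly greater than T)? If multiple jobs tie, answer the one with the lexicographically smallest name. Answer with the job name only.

Op 1: register job_C */13 -> active={job_C:*/13}
Op 2: register job_E */8 -> active={job_C:*/13, job_E:*/8}
Op 3: unregister job_E -> active={job_C:*/13}
Op 4: unregister job_C -> active={}
Op 5: register job_D */5 -> active={job_D:*/5}
Op 6: register job_E */2 -> active={job_D:*/5, job_E:*/2}
Op 7: unregister job_E -> active={job_D:*/5}
Op 8: unregister job_D -> active={}
Op 9: register job_E */2 -> active={job_E:*/2}
Op 10: register job_E */11 -> active={job_E:*/11}
  job_E: interval 11, next fire after T=59 is 66
Earliest = 66, winner (lex tiebreak) = job_E

Answer: job_E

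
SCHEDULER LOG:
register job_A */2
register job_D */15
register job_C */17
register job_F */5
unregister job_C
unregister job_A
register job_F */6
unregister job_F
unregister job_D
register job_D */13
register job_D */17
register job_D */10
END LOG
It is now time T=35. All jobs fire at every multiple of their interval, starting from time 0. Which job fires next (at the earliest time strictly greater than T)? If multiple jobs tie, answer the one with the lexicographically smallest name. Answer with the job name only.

Op 1: register job_A */2 -> active={job_A:*/2}
Op 2: register job_D */15 -> active={job_A:*/2, job_D:*/15}
Op 3: register job_C */17 -> active={job_A:*/2, job_C:*/17, job_D:*/15}
Op 4: register job_F */5 -> active={job_A:*/2, job_C:*/17, job_D:*/15, job_F:*/5}
Op 5: unregister job_C -> active={job_A:*/2, job_D:*/15, job_F:*/5}
Op 6: unregister job_A -> active={job_D:*/15, job_F:*/5}
Op 7: register job_F */6 -> active={job_D:*/15, job_F:*/6}
Op 8: unregister job_F -> active={job_D:*/15}
Op 9: unregister job_D -> active={}
Op 10: register job_D */13 -> active={job_D:*/13}
Op 11: register job_D */17 -> active={job_D:*/17}
Op 12: register job_D */10 -> active={job_D:*/10}
  job_D: interval 10, next fire after T=35 is 40
Earliest = 40, winner (lex tiebreak) = job_D

Answer: job_D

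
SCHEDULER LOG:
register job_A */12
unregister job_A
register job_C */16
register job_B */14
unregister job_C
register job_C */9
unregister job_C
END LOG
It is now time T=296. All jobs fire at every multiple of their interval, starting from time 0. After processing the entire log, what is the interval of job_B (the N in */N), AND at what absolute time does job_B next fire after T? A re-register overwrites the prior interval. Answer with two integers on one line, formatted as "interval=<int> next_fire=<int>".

Op 1: register job_A */12 -> active={job_A:*/12}
Op 2: unregister job_A -> active={}
Op 3: register job_C */16 -> active={job_C:*/16}
Op 4: register job_B */14 -> active={job_B:*/14, job_C:*/16}
Op 5: unregister job_C -> active={job_B:*/14}
Op 6: register job_C */9 -> active={job_B:*/14, job_C:*/9}
Op 7: unregister job_C -> active={job_B:*/14}
Final interval of job_B = 14
Next fire of job_B after T=296: (296//14+1)*14 = 308

Answer: interval=14 next_fire=308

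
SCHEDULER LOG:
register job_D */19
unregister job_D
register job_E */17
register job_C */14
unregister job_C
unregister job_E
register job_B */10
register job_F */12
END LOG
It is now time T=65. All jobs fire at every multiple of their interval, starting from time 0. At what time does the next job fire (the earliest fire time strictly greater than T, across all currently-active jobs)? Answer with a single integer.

Answer: 70

Derivation:
Op 1: register job_D */19 -> active={job_D:*/19}
Op 2: unregister job_D -> active={}
Op 3: register job_E */17 -> active={job_E:*/17}
Op 4: register job_C */14 -> active={job_C:*/14, job_E:*/17}
Op 5: unregister job_C -> active={job_E:*/17}
Op 6: unregister job_E -> active={}
Op 7: register job_B */10 -> active={job_B:*/10}
Op 8: register job_F */12 -> active={job_B:*/10, job_F:*/12}
  job_B: interval 10, next fire after T=65 is 70
  job_F: interval 12, next fire after T=65 is 72
Earliest fire time = 70 (job job_B)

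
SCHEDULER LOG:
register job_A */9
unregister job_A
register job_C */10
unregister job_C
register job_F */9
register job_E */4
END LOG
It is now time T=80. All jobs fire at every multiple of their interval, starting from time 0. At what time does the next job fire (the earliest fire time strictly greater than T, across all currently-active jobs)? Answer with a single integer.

Op 1: register job_A */9 -> active={job_A:*/9}
Op 2: unregister job_A -> active={}
Op 3: register job_C */10 -> active={job_C:*/10}
Op 4: unregister job_C -> active={}
Op 5: register job_F */9 -> active={job_F:*/9}
Op 6: register job_E */4 -> active={job_E:*/4, job_F:*/9}
  job_E: interval 4, next fire after T=80 is 84
  job_F: interval 9, next fire after T=80 is 81
Earliest fire time = 81 (job job_F)

Answer: 81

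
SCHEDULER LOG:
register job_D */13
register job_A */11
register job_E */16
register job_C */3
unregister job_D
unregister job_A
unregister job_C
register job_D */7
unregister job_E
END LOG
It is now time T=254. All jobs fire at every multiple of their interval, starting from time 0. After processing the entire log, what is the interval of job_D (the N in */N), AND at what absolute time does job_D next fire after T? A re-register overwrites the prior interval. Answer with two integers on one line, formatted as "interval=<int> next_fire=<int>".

Op 1: register job_D */13 -> active={job_D:*/13}
Op 2: register job_A */11 -> active={job_A:*/11, job_D:*/13}
Op 3: register job_E */16 -> active={job_A:*/11, job_D:*/13, job_E:*/16}
Op 4: register job_C */3 -> active={job_A:*/11, job_C:*/3, job_D:*/13, job_E:*/16}
Op 5: unregister job_D -> active={job_A:*/11, job_C:*/3, job_E:*/16}
Op 6: unregister job_A -> active={job_C:*/3, job_E:*/16}
Op 7: unregister job_C -> active={job_E:*/16}
Op 8: register job_D */7 -> active={job_D:*/7, job_E:*/16}
Op 9: unregister job_E -> active={job_D:*/7}
Final interval of job_D = 7
Next fire of job_D after T=254: (254//7+1)*7 = 259

Answer: interval=7 next_fire=259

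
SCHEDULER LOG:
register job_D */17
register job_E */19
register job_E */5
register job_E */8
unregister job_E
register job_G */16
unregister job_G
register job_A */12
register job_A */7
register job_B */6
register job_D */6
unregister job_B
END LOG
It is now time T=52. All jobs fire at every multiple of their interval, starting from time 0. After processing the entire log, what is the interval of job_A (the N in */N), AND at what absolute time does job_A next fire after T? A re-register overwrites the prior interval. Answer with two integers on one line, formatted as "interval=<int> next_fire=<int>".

Op 1: register job_D */17 -> active={job_D:*/17}
Op 2: register job_E */19 -> active={job_D:*/17, job_E:*/19}
Op 3: register job_E */5 -> active={job_D:*/17, job_E:*/5}
Op 4: register job_E */8 -> active={job_D:*/17, job_E:*/8}
Op 5: unregister job_E -> active={job_D:*/17}
Op 6: register job_G */16 -> active={job_D:*/17, job_G:*/16}
Op 7: unregister job_G -> active={job_D:*/17}
Op 8: register job_A */12 -> active={job_A:*/12, job_D:*/17}
Op 9: register job_A */7 -> active={job_A:*/7, job_D:*/17}
Op 10: register job_B */6 -> active={job_A:*/7, job_B:*/6, job_D:*/17}
Op 11: register job_D */6 -> active={job_A:*/7, job_B:*/6, job_D:*/6}
Op 12: unregister job_B -> active={job_A:*/7, job_D:*/6}
Final interval of job_A = 7
Next fire of job_A after T=52: (52//7+1)*7 = 56

Answer: interval=7 next_fire=56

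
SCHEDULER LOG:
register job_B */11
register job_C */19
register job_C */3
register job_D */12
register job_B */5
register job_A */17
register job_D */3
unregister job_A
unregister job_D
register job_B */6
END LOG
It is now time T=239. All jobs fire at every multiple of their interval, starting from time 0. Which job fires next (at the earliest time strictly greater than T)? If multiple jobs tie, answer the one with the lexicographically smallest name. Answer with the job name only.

Op 1: register job_B */11 -> active={job_B:*/11}
Op 2: register job_C */19 -> active={job_B:*/11, job_C:*/19}
Op 3: register job_C */3 -> active={job_B:*/11, job_C:*/3}
Op 4: register job_D */12 -> active={job_B:*/11, job_C:*/3, job_D:*/12}
Op 5: register job_B */5 -> active={job_B:*/5, job_C:*/3, job_D:*/12}
Op 6: register job_A */17 -> active={job_A:*/17, job_B:*/5, job_C:*/3, job_D:*/12}
Op 7: register job_D */3 -> active={job_A:*/17, job_B:*/5, job_C:*/3, job_D:*/3}
Op 8: unregister job_A -> active={job_B:*/5, job_C:*/3, job_D:*/3}
Op 9: unregister job_D -> active={job_B:*/5, job_C:*/3}
Op 10: register job_B */6 -> active={job_B:*/6, job_C:*/3}
  job_B: interval 6, next fire after T=239 is 240
  job_C: interval 3, next fire after T=239 is 240
Earliest = 240, winner (lex tiebreak) = job_B

Answer: job_B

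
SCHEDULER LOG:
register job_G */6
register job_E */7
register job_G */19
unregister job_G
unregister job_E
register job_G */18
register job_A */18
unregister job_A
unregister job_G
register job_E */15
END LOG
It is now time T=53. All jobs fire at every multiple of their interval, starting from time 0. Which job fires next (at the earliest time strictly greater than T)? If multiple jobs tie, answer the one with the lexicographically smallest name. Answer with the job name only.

Answer: job_E

Derivation:
Op 1: register job_G */6 -> active={job_G:*/6}
Op 2: register job_E */7 -> active={job_E:*/7, job_G:*/6}
Op 3: register job_G */19 -> active={job_E:*/7, job_G:*/19}
Op 4: unregister job_G -> active={job_E:*/7}
Op 5: unregister job_E -> active={}
Op 6: register job_G */18 -> active={job_G:*/18}
Op 7: register job_A */18 -> active={job_A:*/18, job_G:*/18}
Op 8: unregister job_A -> active={job_G:*/18}
Op 9: unregister job_G -> active={}
Op 10: register job_E */15 -> active={job_E:*/15}
  job_E: interval 15, next fire after T=53 is 60
Earliest = 60, winner (lex tiebreak) = job_E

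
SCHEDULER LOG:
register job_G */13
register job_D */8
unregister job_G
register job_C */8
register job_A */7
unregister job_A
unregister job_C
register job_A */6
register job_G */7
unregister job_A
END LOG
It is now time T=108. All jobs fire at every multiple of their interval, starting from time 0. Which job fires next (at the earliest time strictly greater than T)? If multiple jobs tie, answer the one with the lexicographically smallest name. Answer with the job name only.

Answer: job_D

Derivation:
Op 1: register job_G */13 -> active={job_G:*/13}
Op 2: register job_D */8 -> active={job_D:*/8, job_G:*/13}
Op 3: unregister job_G -> active={job_D:*/8}
Op 4: register job_C */8 -> active={job_C:*/8, job_D:*/8}
Op 5: register job_A */7 -> active={job_A:*/7, job_C:*/8, job_D:*/8}
Op 6: unregister job_A -> active={job_C:*/8, job_D:*/8}
Op 7: unregister job_C -> active={job_D:*/8}
Op 8: register job_A */6 -> active={job_A:*/6, job_D:*/8}
Op 9: register job_G */7 -> active={job_A:*/6, job_D:*/8, job_G:*/7}
Op 10: unregister job_A -> active={job_D:*/8, job_G:*/7}
  job_D: interval 8, next fire after T=108 is 112
  job_G: interval 7, next fire after T=108 is 112
Earliest = 112, winner (lex tiebreak) = job_D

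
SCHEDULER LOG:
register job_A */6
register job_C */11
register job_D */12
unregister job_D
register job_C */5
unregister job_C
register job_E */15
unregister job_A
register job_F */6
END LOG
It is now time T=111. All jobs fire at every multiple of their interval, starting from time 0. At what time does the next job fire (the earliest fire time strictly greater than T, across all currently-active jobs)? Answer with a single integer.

Answer: 114

Derivation:
Op 1: register job_A */6 -> active={job_A:*/6}
Op 2: register job_C */11 -> active={job_A:*/6, job_C:*/11}
Op 3: register job_D */12 -> active={job_A:*/6, job_C:*/11, job_D:*/12}
Op 4: unregister job_D -> active={job_A:*/6, job_C:*/11}
Op 5: register job_C */5 -> active={job_A:*/6, job_C:*/5}
Op 6: unregister job_C -> active={job_A:*/6}
Op 7: register job_E */15 -> active={job_A:*/6, job_E:*/15}
Op 8: unregister job_A -> active={job_E:*/15}
Op 9: register job_F */6 -> active={job_E:*/15, job_F:*/6}
  job_E: interval 15, next fire after T=111 is 120
  job_F: interval 6, next fire after T=111 is 114
Earliest fire time = 114 (job job_F)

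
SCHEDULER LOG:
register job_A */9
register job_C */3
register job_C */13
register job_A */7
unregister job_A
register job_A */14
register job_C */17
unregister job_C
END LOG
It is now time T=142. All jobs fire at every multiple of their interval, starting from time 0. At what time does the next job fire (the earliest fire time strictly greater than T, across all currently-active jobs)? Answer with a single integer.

Op 1: register job_A */9 -> active={job_A:*/9}
Op 2: register job_C */3 -> active={job_A:*/9, job_C:*/3}
Op 3: register job_C */13 -> active={job_A:*/9, job_C:*/13}
Op 4: register job_A */7 -> active={job_A:*/7, job_C:*/13}
Op 5: unregister job_A -> active={job_C:*/13}
Op 6: register job_A */14 -> active={job_A:*/14, job_C:*/13}
Op 7: register job_C */17 -> active={job_A:*/14, job_C:*/17}
Op 8: unregister job_C -> active={job_A:*/14}
  job_A: interval 14, next fire after T=142 is 154
Earliest fire time = 154 (job job_A)

Answer: 154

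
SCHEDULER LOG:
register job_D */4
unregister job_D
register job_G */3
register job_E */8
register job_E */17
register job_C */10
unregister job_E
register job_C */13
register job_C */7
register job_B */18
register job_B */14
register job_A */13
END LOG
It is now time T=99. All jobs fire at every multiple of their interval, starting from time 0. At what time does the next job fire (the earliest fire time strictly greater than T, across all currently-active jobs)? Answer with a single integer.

Answer: 102

Derivation:
Op 1: register job_D */4 -> active={job_D:*/4}
Op 2: unregister job_D -> active={}
Op 3: register job_G */3 -> active={job_G:*/3}
Op 4: register job_E */8 -> active={job_E:*/8, job_G:*/3}
Op 5: register job_E */17 -> active={job_E:*/17, job_G:*/3}
Op 6: register job_C */10 -> active={job_C:*/10, job_E:*/17, job_G:*/3}
Op 7: unregister job_E -> active={job_C:*/10, job_G:*/3}
Op 8: register job_C */13 -> active={job_C:*/13, job_G:*/3}
Op 9: register job_C */7 -> active={job_C:*/7, job_G:*/3}
Op 10: register job_B */18 -> active={job_B:*/18, job_C:*/7, job_G:*/3}
Op 11: register job_B */14 -> active={job_B:*/14, job_C:*/7, job_G:*/3}
Op 12: register job_A */13 -> active={job_A:*/13, job_B:*/14, job_C:*/7, job_G:*/3}
  job_A: interval 13, next fire after T=99 is 104
  job_B: interval 14, next fire after T=99 is 112
  job_C: interval 7, next fire after T=99 is 105
  job_G: interval 3, next fire after T=99 is 102
Earliest fire time = 102 (job job_G)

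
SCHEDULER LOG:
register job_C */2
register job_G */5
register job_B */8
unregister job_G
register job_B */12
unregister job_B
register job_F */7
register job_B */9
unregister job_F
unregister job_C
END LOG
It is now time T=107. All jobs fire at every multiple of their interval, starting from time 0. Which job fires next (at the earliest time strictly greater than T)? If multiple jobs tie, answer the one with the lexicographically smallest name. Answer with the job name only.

Answer: job_B

Derivation:
Op 1: register job_C */2 -> active={job_C:*/2}
Op 2: register job_G */5 -> active={job_C:*/2, job_G:*/5}
Op 3: register job_B */8 -> active={job_B:*/8, job_C:*/2, job_G:*/5}
Op 4: unregister job_G -> active={job_B:*/8, job_C:*/2}
Op 5: register job_B */12 -> active={job_B:*/12, job_C:*/2}
Op 6: unregister job_B -> active={job_C:*/2}
Op 7: register job_F */7 -> active={job_C:*/2, job_F:*/7}
Op 8: register job_B */9 -> active={job_B:*/9, job_C:*/2, job_F:*/7}
Op 9: unregister job_F -> active={job_B:*/9, job_C:*/2}
Op 10: unregister job_C -> active={job_B:*/9}
  job_B: interval 9, next fire after T=107 is 108
Earliest = 108, winner (lex tiebreak) = job_B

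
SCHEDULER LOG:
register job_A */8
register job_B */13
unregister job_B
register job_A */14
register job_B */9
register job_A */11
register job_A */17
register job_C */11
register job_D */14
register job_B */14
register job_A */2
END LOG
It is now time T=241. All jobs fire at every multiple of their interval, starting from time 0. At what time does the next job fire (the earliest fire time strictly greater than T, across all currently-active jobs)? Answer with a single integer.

Op 1: register job_A */8 -> active={job_A:*/8}
Op 2: register job_B */13 -> active={job_A:*/8, job_B:*/13}
Op 3: unregister job_B -> active={job_A:*/8}
Op 4: register job_A */14 -> active={job_A:*/14}
Op 5: register job_B */9 -> active={job_A:*/14, job_B:*/9}
Op 6: register job_A */11 -> active={job_A:*/11, job_B:*/9}
Op 7: register job_A */17 -> active={job_A:*/17, job_B:*/9}
Op 8: register job_C */11 -> active={job_A:*/17, job_B:*/9, job_C:*/11}
Op 9: register job_D */14 -> active={job_A:*/17, job_B:*/9, job_C:*/11, job_D:*/14}
Op 10: register job_B */14 -> active={job_A:*/17, job_B:*/14, job_C:*/11, job_D:*/14}
Op 11: register job_A */2 -> active={job_A:*/2, job_B:*/14, job_C:*/11, job_D:*/14}
  job_A: interval 2, next fire after T=241 is 242
  job_B: interval 14, next fire after T=241 is 252
  job_C: interval 11, next fire after T=241 is 242
  job_D: interval 14, next fire after T=241 is 252
Earliest fire time = 242 (job job_A)

Answer: 242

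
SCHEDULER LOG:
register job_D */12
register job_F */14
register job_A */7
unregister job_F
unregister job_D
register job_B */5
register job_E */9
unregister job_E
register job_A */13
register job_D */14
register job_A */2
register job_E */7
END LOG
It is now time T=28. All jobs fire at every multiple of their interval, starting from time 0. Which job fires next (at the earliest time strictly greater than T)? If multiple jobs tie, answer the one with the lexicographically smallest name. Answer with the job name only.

Op 1: register job_D */12 -> active={job_D:*/12}
Op 2: register job_F */14 -> active={job_D:*/12, job_F:*/14}
Op 3: register job_A */7 -> active={job_A:*/7, job_D:*/12, job_F:*/14}
Op 4: unregister job_F -> active={job_A:*/7, job_D:*/12}
Op 5: unregister job_D -> active={job_A:*/7}
Op 6: register job_B */5 -> active={job_A:*/7, job_B:*/5}
Op 7: register job_E */9 -> active={job_A:*/7, job_B:*/5, job_E:*/9}
Op 8: unregister job_E -> active={job_A:*/7, job_B:*/5}
Op 9: register job_A */13 -> active={job_A:*/13, job_B:*/5}
Op 10: register job_D */14 -> active={job_A:*/13, job_B:*/5, job_D:*/14}
Op 11: register job_A */2 -> active={job_A:*/2, job_B:*/5, job_D:*/14}
Op 12: register job_E */7 -> active={job_A:*/2, job_B:*/5, job_D:*/14, job_E:*/7}
  job_A: interval 2, next fire after T=28 is 30
  job_B: interval 5, next fire after T=28 is 30
  job_D: interval 14, next fire after T=28 is 42
  job_E: interval 7, next fire after T=28 is 35
Earliest = 30, winner (lex tiebreak) = job_A

Answer: job_A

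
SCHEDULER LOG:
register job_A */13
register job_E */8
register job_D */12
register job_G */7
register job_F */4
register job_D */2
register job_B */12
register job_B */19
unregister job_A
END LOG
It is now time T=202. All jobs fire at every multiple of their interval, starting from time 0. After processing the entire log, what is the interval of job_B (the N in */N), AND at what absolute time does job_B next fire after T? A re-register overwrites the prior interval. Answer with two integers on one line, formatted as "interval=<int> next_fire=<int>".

Answer: interval=19 next_fire=209

Derivation:
Op 1: register job_A */13 -> active={job_A:*/13}
Op 2: register job_E */8 -> active={job_A:*/13, job_E:*/8}
Op 3: register job_D */12 -> active={job_A:*/13, job_D:*/12, job_E:*/8}
Op 4: register job_G */7 -> active={job_A:*/13, job_D:*/12, job_E:*/8, job_G:*/7}
Op 5: register job_F */4 -> active={job_A:*/13, job_D:*/12, job_E:*/8, job_F:*/4, job_G:*/7}
Op 6: register job_D */2 -> active={job_A:*/13, job_D:*/2, job_E:*/8, job_F:*/4, job_G:*/7}
Op 7: register job_B */12 -> active={job_A:*/13, job_B:*/12, job_D:*/2, job_E:*/8, job_F:*/4, job_G:*/7}
Op 8: register job_B */19 -> active={job_A:*/13, job_B:*/19, job_D:*/2, job_E:*/8, job_F:*/4, job_G:*/7}
Op 9: unregister job_A -> active={job_B:*/19, job_D:*/2, job_E:*/8, job_F:*/4, job_G:*/7}
Final interval of job_B = 19
Next fire of job_B after T=202: (202//19+1)*19 = 209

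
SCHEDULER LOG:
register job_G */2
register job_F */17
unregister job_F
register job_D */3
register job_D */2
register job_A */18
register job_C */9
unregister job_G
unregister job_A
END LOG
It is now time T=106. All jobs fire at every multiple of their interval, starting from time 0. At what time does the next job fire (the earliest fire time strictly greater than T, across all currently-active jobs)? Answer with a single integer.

Answer: 108

Derivation:
Op 1: register job_G */2 -> active={job_G:*/2}
Op 2: register job_F */17 -> active={job_F:*/17, job_G:*/2}
Op 3: unregister job_F -> active={job_G:*/2}
Op 4: register job_D */3 -> active={job_D:*/3, job_G:*/2}
Op 5: register job_D */2 -> active={job_D:*/2, job_G:*/2}
Op 6: register job_A */18 -> active={job_A:*/18, job_D:*/2, job_G:*/2}
Op 7: register job_C */9 -> active={job_A:*/18, job_C:*/9, job_D:*/2, job_G:*/2}
Op 8: unregister job_G -> active={job_A:*/18, job_C:*/9, job_D:*/2}
Op 9: unregister job_A -> active={job_C:*/9, job_D:*/2}
  job_C: interval 9, next fire after T=106 is 108
  job_D: interval 2, next fire after T=106 is 108
Earliest fire time = 108 (job job_C)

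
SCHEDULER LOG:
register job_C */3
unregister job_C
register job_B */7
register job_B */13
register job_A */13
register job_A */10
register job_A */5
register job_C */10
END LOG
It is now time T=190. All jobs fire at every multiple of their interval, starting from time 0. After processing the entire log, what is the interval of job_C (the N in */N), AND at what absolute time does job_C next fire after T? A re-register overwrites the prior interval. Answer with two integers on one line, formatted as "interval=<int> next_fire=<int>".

Op 1: register job_C */3 -> active={job_C:*/3}
Op 2: unregister job_C -> active={}
Op 3: register job_B */7 -> active={job_B:*/7}
Op 4: register job_B */13 -> active={job_B:*/13}
Op 5: register job_A */13 -> active={job_A:*/13, job_B:*/13}
Op 6: register job_A */10 -> active={job_A:*/10, job_B:*/13}
Op 7: register job_A */5 -> active={job_A:*/5, job_B:*/13}
Op 8: register job_C */10 -> active={job_A:*/5, job_B:*/13, job_C:*/10}
Final interval of job_C = 10
Next fire of job_C after T=190: (190//10+1)*10 = 200

Answer: interval=10 next_fire=200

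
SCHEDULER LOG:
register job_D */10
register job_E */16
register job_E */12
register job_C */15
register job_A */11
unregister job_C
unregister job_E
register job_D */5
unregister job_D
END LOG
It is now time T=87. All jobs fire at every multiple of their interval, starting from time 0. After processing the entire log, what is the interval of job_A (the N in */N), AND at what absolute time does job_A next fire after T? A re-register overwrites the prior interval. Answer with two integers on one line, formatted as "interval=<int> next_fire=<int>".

Answer: interval=11 next_fire=88

Derivation:
Op 1: register job_D */10 -> active={job_D:*/10}
Op 2: register job_E */16 -> active={job_D:*/10, job_E:*/16}
Op 3: register job_E */12 -> active={job_D:*/10, job_E:*/12}
Op 4: register job_C */15 -> active={job_C:*/15, job_D:*/10, job_E:*/12}
Op 5: register job_A */11 -> active={job_A:*/11, job_C:*/15, job_D:*/10, job_E:*/12}
Op 6: unregister job_C -> active={job_A:*/11, job_D:*/10, job_E:*/12}
Op 7: unregister job_E -> active={job_A:*/11, job_D:*/10}
Op 8: register job_D */5 -> active={job_A:*/11, job_D:*/5}
Op 9: unregister job_D -> active={job_A:*/11}
Final interval of job_A = 11
Next fire of job_A after T=87: (87//11+1)*11 = 88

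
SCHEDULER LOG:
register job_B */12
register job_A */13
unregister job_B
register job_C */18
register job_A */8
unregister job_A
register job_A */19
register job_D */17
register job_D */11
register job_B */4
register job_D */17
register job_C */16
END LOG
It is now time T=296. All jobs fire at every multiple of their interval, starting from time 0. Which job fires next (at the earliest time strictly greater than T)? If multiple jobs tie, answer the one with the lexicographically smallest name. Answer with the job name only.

Answer: job_B

Derivation:
Op 1: register job_B */12 -> active={job_B:*/12}
Op 2: register job_A */13 -> active={job_A:*/13, job_B:*/12}
Op 3: unregister job_B -> active={job_A:*/13}
Op 4: register job_C */18 -> active={job_A:*/13, job_C:*/18}
Op 5: register job_A */8 -> active={job_A:*/8, job_C:*/18}
Op 6: unregister job_A -> active={job_C:*/18}
Op 7: register job_A */19 -> active={job_A:*/19, job_C:*/18}
Op 8: register job_D */17 -> active={job_A:*/19, job_C:*/18, job_D:*/17}
Op 9: register job_D */11 -> active={job_A:*/19, job_C:*/18, job_D:*/11}
Op 10: register job_B */4 -> active={job_A:*/19, job_B:*/4, job_C:*/18, job_D:*/11}
Op 11: register job_D */17 -> active={job_A:*/19, job_B:*/4, job_C:*/18, job_D:*/17}
Op 12: register job_C */16 -> active={job_A:*/19, job_B:*/4, job_C:*/16, job_D:*/17}
  job_A: interval 19, next fire after T=296 is 304
  job_B: interval 4, next fire after T=296 is 300
  job_C: interval 16, next fire after T=296 is 304
  job_D: interval 17, next fire after T=296 is 306
Earliest = 300, winner (lex tiebreak) = job_B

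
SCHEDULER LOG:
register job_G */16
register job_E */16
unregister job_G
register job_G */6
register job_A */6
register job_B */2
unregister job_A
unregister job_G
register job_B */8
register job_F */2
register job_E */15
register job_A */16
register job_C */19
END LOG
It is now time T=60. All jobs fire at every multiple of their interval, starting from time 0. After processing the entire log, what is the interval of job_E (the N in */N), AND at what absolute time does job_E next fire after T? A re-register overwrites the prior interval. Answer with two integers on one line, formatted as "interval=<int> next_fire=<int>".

Op 1: register job_G */16 -> active={job_G:*/16}
Op 2: register job_E */16 -> active={job_E:*/16, job_G:*/16}
Op 3: unregister job_G -> active={job_E:*/16}
Op 4: register job_G */6 -> active={job_E:*/16, job_G:*/6}
Op 5: register job_A */6 -> active={job_A:*/6, job_E:*/16, job_G:*/6}
Op 6: register job_B */2 -> active={job_A:*/6, job_B:*/2, job_E:*/16, job_G:*/6}
Op 7: unregister job_A -> active={job_B:*/2, job_E:*/16, job_G:*/6}
Op 8: unregister job_G -> active={job_B:*/2, job_E:*/16}
Op 9: register job_B */8 -> active={job_B:*/8, job_E:*/16}
Op 10: register job_F */2 -> active={job_B:*/8, job_E:*/16, job_F:*/2}
Op 11: register job_E */15 -> active={job_B:*/8, job_E:*/15, job_F:*/2}
Op 12: register job_A */16 -> active={job_A:*/16, job_B:*/8, job_E:*/15, job_F:*/2}
Op 13: register job_C */19 -> active={job_A:*/16, job_B:*/8, job_C:*/19, job_E:*/15, job_F:*/2}
Final interval of job_E = 15
Next fire of job_E after T=60: (60//15+1)*15 = 75

Answer: interval=15 next_fire=75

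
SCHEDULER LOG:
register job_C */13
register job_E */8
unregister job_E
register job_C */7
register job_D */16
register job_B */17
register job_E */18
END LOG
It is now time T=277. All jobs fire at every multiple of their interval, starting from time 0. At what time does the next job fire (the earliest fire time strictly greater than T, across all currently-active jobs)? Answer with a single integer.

Answer: 280

Derivation:
Op 1: register job_C */13 -> active={job_C:*/13}
Op 2: register job_E */8 -> active={job_C:*/13, job_E:*/8}
Op 3: unregister job_E -> active={job_C:*/13}
Op 4: register job_C */7 -> active={job_C:*/7}
Op 5: register job_D */16 -> active={job_C:*/7, job_D:*/16}
Op 6: register job_B */17 -> active={job_B:*/17, job_C:*/7, job_D:*/16}
Op 7: register job_E */18 -> active={job_B:*/17, job_C:*/7, job_D:*/16, job_E:*/18}
  job_B: interval 17, next fire after T=277 is 289
  job_C: interval 7, next fire after T=277 is 280
  job_D: interval 16, next fire after T=277 is 288
  job_E: interval 18, next fire after T=277 is 288
Earliest fire time = 280 (job job_C)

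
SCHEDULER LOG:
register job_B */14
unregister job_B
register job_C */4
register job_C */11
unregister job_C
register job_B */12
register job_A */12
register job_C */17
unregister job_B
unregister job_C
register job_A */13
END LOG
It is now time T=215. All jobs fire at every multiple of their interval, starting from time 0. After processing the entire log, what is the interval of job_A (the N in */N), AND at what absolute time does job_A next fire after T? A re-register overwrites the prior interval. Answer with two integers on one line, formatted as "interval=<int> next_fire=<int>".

Op 1: register job_B */14 -> active={job_B:*/14}
Op 2: unregister job_B -> active={}
Op 3: register job_C */4 -> active={job_C:*/4}
Op 4: register job_C */11 -> active={job_C:*/11}
Op 5: unregister job_C -> active={}
Op 6: register job_B */12 -> active={job_B:*/12}
Op 7: register job_A */12 -> active={job_A:*/12, job_B:*/12}
Op 8: register job_C */17 -> active={job_A:*/12, job_B:*/12, job_C:*/17}
Op 9: unregister job_B -> active={job_A:*/12, job_C:*/17}
Op 10: unregister job_C -> active={job_A:*/12}
Op 11: register job_A */13 -> active={job_A:*/13}
Final interval of job_A = 13
Next fire of job_A after T=215: (215//13+1)*13 = 221

Answer: interval=13 next_fire=221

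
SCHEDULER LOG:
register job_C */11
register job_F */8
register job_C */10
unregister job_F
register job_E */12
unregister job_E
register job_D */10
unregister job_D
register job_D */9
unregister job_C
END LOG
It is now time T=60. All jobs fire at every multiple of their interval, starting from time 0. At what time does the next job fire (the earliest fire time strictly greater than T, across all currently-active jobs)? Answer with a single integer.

Op 1: register job_C */11 -> active={job_C:*/11}
Op 2: register job_F */8 -> active={job_C:*/11, job_F:*/8}
Op 3: register job_C */10 -> active={job_C:*/10, job_F:*/8}
Op 4: unregister job_F -> active={job_C:*/10}
Op 5: register job_E */12 -> active={job_C:*/10, job_E:*/12}
Op 6: unregister job_E -> active={job_C:*/10}
Op 7: register job_D */10 -> active={job_C:*/10, job_D:*/10}
Op 8: unregister job_D -> active={job_C:*/10}
Op 9: register job_D */9 -> active={job_C:*/10, job_D:*/9}
Op 10: unregister job_C -> active={job_D:*/9}
  job_D: interval 9, next fire after T=60 is 63
Earliest fire time = 63 (job job_D)

Answer: 63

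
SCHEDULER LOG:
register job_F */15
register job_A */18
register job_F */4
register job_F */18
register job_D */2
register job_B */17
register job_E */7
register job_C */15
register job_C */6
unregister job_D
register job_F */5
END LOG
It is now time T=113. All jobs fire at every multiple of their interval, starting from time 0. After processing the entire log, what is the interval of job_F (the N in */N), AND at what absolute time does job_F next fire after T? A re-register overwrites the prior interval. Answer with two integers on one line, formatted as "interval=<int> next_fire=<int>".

Answer: interval=5 next_fire=115

Derivation:
Op 1: register job_F */15 -> active={job_F:*/15}
Op 2: register job_A */18 -> active={job_A:*/18, job_F:*/15}
Op 3: register job_F */4 -> active={job_A:*/18, job_F:*/4}
Op 4: register job_F */18 -> active={job_A:*/18, job_F:*/18}
Op 5: register job_D */2 -> active={job_A:*/18, job_D:*/2, job_F:*/18}
Op 6: register job_B */17 -> active={job_A:*/18, job_B:*/17, job_D:*/2, job_F:*/18}
Op 7: register job_E */7 -> active={job_A:*/18, job_B:*/17, job_D:*/2, job_E:*/7, job_F:*/18}
Op 8: register job_C */15 -> active={job_A:*/18, job_B:*/17, job_C:*/15, job_D:*/2, job_E:*/7, job_F:*/18}
Op 9: register job_C */6 -> active={job_A:*/18, job_B:*/17, job_C:*/6, job_D:*/2, job_E:*/7, job_F:*/18}
Op 10: unregister job_D -> active={job_A:*/18, job_B:*/17, job_C:*/6, job_E:*/7, job_F:*/18}
Op 11: register job_F */5 -> active={job_A:*/18, job_B:*/17, job_C:*/6, job_E:*/7, job_F:*/5}
Final interval of job_F = 5
Next fire of job_F after T=113: (113//5+1)*5 = 115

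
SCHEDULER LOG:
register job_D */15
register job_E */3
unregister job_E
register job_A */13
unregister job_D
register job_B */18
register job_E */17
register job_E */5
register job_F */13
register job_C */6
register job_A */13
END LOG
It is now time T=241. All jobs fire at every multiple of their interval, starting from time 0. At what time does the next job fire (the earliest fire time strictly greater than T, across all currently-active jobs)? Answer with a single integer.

Op 1: register job_D */15 -> active={job_D:*/15}
Op 2: register job_E */3 -> active={job_D:*/15, job_E:*/3}
Op 3: unregister job_E -> active={job_D:*/15}
Op 4: register job_A */13 -> active={job_A:*/13, job_D:*/15}
Op 5: unregister job_D -> active={job_A:*/13}
Op 6: register job_B */18 -> active={job_A:*/13, job_B:*/18}
Op 7: register job_E */17 -> active={job_A:*/13, job_B:*/18, job_E:*/17}
Op 8: register job_E */5 -> active={job_A:*/13, job_B:*/18, job_E:*/5}
Op 9: register job_F */13 -> active={job_A:*/13, job_B:*/18, job_E:*/5, job_F:*/13}
Op 10: register job_C */6 -> active={job_A:*/13, job_B:*/18, job_C:*/6, job_E:*/5, job_F:*/13}
Op 11: register job_A */13 -> active={job_A:*/13, job_B:*/18, job_C:*/6, job_E:*/5, job_F:*/13}
  job_A: interval 13, next fire after T=241 is 247
  job_B: interval 18, next fire after T=241 is 252
  job_C: interval 6, next fire after T=241 is 246
  job_E: interval 5, next fire after T=241 is 245
  job_F: interval 13, next fire after T=241 is 247
Earliest fire time = 245 (job job_E)

Answer: 245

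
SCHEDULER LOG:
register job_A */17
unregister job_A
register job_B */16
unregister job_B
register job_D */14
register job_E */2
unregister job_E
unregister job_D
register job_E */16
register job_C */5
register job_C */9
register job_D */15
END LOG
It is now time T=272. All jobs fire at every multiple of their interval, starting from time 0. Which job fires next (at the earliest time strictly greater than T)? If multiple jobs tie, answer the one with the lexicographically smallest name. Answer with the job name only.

Op 1: register job_A */17 -> active={job_A:*/17}
Op 2: unregister job_A -> active={}
Op 3: register job_B */16 -> active={job_B:*/16}
Op 4: unregister job_B -> active={}
Op 5: register job_D */14 -> active={job_D:*/14}
Op 6: register job_E */2 -> active={job_D:*/14, job_E:*/2}
Op 7: unregister job_E -> active={job_D:*/14}
Op 8: unregister job_D -> active={}
Op 9: register job_E */16 -> active={job_E:*/16}
Op 10: register job_C */5 -> active={job_C:*/5, job_E:*/16}
Op 11: register job_C */9 -> active={job_C:*/9, job_E:*/16}
Op 12: register job_D */15 -> active={job_C:*/9, job_D:*/15, job_E:*/16}
  job_C: interval 9, next fire after T=272 is 279
  job_D: interval 15, next fire after T=272 is 285
  job_E: interval 16, next fire after T=272 is 288
Earliest = 279, winner (lex tiebreak) = job_C

Answer: job_C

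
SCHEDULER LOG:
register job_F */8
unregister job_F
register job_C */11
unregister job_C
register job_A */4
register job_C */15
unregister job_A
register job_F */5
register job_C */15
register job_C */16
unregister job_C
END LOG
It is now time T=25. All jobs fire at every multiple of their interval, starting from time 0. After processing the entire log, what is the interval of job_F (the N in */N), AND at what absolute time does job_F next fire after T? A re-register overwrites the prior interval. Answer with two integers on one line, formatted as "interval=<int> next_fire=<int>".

Op 1: register job_F */8 -> active={job_F:*/8}
Op 2: unregister job_F -> active={}
Op 3: register job_C */11 -> active={job_C:*/11}
Op 4: unregister job_C -> active={}
Op 5: register job_A */4 -> active={job_A:*/4}
Op 6: register job_C */15 -> active={job_A:*/4, job_C:*/15}
Op 7: unregister job_A -> active={job_C:*/15}
Op 8: register job_F */5 -> active={job_C:*/15, job_F:*/5}
Op 9: register job_C */15 -> active={job_C:*/15, job_F:*/5}
Op 10: register job_C */16 -> active={job_C:*/16, job_F:*/5}
Op 11: unregister job_C -> active={job_F:*/5}
Final interval of job_F = 5
Next fire of job_F after T=25: (25//5+1)*5 = 30

Answer: interval=5 next_fire=30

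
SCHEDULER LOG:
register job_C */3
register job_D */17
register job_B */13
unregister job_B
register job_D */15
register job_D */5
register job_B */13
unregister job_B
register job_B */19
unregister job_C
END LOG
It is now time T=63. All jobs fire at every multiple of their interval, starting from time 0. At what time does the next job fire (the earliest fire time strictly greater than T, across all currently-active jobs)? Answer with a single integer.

Answer: 65

Derivation:
Op 1: register job_C */3 -> active={job_C:*/3}
Op 2: register job_D */17 -> active={job_C:*/3, job_D:*/17}
Op 3: register job_B */13 -> active={job_B:*/13, job_C:*/3, job_D:*/17}
Op 4: unregister job_B -> active={job_C:*/3, job_D:*/17}
Op 5: register job_D */15 -> active={job_C:*/3, job_D:*/15}
Op 6: register job_D */5 -> active={job_C:*/3, job_D:*/5}
Op 7: register job_B */13 -> active={job_B:*/13, job_C:*/3, job_D:*/5}
Op 8: unregister job_B -> active={job_C:*/3, job_D:*/5}
Op 9: register job_B */19 -> active={job_B:*/19, job_C:*/3, job_D:*/5}
Op 10: unregister job_C -> active={job_B:*/19, job_D:*/5}
  job_B: interval 19, next fire after T=63 is 76
  job_D: interval 5, next fire after T=63 is 65
Earliest fire time = 65 (job job_D)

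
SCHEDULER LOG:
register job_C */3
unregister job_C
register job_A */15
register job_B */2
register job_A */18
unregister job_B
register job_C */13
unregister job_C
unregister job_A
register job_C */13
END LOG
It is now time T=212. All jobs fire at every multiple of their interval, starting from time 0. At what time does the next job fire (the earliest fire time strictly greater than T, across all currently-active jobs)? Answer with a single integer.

Answer: 221

Derivation:
Op 1: register job_C */3 -> active={job_C:*/3}
Op 2: unregister job_C -> active={}
Op 3: register job_A */15 -> active={job_A:*/15}
Op 4: register job_B */2 -> active={job_A:*/15, job_B:*/2}
Op 5: register job_A */18 -> active={job_A:*/18, job_B:*/2}
Op 6: unregister job_B -> active={job_A:*/18}
Op 7: register job_C */13 -> active={job_A:*/18, job_C:*/13}
Op 8: unregister job_C -> active={job_A:*/18}
Op 9: unregister job_A -> active={}
Op 10: register job_C */13 -> active={job_C:*/13}
  job_C: interval 13, next fire after T=212 is 221
Earliest fire time = 221 (job job_C)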